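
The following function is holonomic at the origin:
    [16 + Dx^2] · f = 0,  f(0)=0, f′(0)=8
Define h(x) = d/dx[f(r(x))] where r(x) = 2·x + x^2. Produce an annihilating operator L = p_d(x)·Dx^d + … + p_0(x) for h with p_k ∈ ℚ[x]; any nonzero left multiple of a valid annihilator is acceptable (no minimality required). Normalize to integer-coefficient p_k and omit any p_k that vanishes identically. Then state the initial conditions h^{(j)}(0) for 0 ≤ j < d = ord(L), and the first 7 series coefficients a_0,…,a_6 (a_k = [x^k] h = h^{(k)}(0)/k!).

f: a_k = 0, 8, 0, -64/3, 0, 256/15, 0, …
f∘r: x↦r, Dx↦Dx/r' in L_f ⇒ L₀.
Differentiate: ansatz ord ≤ ord L₀ ⇒ L.
L = (67 + 256·x + 384·x^2 + 256·x^3 + 64·x^4) + (-3 - 3·x)·Dx + (1 + 2·x + x^2)·Dx^2  (order 2).
h: a_k = 16, 16, -512, -1024, 6272/3, 8064, 167936/45, …
ICs: h(0) = 16, h′(0) = 16.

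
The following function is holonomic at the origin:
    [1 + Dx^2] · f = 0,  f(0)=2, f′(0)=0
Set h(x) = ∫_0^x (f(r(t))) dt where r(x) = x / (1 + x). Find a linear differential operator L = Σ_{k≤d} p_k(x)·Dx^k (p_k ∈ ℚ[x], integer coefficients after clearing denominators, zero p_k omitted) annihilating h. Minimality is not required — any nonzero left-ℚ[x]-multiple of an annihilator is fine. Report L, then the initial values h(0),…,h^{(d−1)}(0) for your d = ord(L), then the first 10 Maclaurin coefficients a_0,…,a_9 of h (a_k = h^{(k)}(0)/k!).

f: a_k = 2, 0, -1, 0, 1/12, 0, -1/360, 0, 1/20160, 0, …
Change of var in L_f (x↦r) gives L₀.
Integrate: L := L₀·Dx.
L = Dx + (2 + 6·x + 6·x^2 + 2·x^3)·Dx^2 + (1 + 4·x + 6·x^2 + 4·x^3 + x^4)·Dx^3  (order 3).
h: a_k = 0, 2, 0, -1/3, 1/2, -7/12, 11/18, -1501/2520, 87/160, -16699/36288, …
ICs: h(0) = 0, h′(0) = 2, h′′(0) = 0.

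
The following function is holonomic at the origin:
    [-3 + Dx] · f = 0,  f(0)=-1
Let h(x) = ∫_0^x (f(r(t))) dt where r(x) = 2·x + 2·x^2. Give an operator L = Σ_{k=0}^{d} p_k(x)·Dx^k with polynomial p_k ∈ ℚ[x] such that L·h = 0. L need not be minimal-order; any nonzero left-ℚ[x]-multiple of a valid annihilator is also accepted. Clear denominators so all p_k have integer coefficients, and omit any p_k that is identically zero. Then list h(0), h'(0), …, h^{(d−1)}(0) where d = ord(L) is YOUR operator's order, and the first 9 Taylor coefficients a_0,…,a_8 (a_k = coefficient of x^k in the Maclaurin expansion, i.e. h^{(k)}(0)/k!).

L = (-6 - 12·x)·Dx + Dx^2  (order 2).
h: a_k = 0, -1, -3, -8, -18, -36, -324/5, -3744/35, -5724/35, …
ICs: h(0) = 0, h′(0) = -1.

f: a_k = -1, -3, -9/2, -9/2, -27/8, -81/40, -81/80, -243/560, -729/4480, …
f∘r: x↦r, Dx↦Dx/r' in L_f ⇒ L₀.
Integrate: L := L₀·Dx.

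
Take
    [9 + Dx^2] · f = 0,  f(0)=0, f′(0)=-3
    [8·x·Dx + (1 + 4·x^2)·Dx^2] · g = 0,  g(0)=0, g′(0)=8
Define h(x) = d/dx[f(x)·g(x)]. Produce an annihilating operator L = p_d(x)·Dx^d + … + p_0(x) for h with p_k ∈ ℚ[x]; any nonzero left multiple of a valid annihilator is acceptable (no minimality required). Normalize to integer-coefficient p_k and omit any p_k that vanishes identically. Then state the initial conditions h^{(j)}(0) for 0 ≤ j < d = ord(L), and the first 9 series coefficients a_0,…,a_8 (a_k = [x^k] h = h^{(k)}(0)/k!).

f: a_k = 0, -3, 0, 9/2, 0, -81/40, 0, 243/560, 0, …
g: a_k = 0, 8, 0, -32/3, 0, 128/5, 0, -512/7, 0, …
Sym-product of L_f,L_g gives L₀ (≤ ord 4).
Derive L from L₀ (diff closure).
L = (134325 + 1685016·x^2 + 9665136·x^4 + 17604864·x^6 + 22954752·x^8 + 28366848·x^10 + 26873856·x^12) + (77328·x + 1187136·x^3 + 5460480·x^5 + 10782720·x^7 + 14929920·x^9 + 11943936·x^11)·Dx + (17850 + 242160·x^2 + 1468896·x^4 + 3414528·x^6 + 5764608·x^8 + 7630848·x^10 + 5971968·x^12)·Dx^2 + (8592·x + 131904·x^3 + 606720·x^5 + 1198080·x^7 + 1658880·x^9 + 1327104·x^11)·Dx^3 + (325 + 6104·x^2 + 43888·x^4 + 162048·x^6 + 357120·x^8 + 497664·x^10 + 331776·x^12)·Dx^4  (order 4).
h: a_k = 0, -48, 0, 272, 0, -846, 0, 14388/5, 0, …
ICs: h(0) = 0, h′(0) = -48, h′′(0) = 0, h′′′(0) = 1632.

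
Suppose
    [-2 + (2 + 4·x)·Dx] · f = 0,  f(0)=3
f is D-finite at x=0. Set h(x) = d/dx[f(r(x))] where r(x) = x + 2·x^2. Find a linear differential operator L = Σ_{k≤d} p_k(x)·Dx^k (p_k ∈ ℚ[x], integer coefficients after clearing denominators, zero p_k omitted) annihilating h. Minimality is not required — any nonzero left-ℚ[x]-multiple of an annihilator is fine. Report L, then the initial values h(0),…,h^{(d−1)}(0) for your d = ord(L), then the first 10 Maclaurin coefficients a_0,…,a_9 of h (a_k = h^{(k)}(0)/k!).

f: a_k = 3, 3, -3/2, 3/2, -15/8, 21/8, -63/16, 99/16, -1287/128, 2145/128, …
Substitute x→r, Dx→(1/r')Dx; clear ⇒ L₀.
Differentiate: ansatz ord ≤ ord L₀ ⇒ L.
L = 3 + (-1 - 6·x - 12·x^2 - 16·x^3)·Dx  (order 1).
h: a_k = 3, 9, -27/2, 9/2, 225/8, -513/8, 441/16, 2601/16, -51111/128, 23715/128, …
ICs: h(0) = 3.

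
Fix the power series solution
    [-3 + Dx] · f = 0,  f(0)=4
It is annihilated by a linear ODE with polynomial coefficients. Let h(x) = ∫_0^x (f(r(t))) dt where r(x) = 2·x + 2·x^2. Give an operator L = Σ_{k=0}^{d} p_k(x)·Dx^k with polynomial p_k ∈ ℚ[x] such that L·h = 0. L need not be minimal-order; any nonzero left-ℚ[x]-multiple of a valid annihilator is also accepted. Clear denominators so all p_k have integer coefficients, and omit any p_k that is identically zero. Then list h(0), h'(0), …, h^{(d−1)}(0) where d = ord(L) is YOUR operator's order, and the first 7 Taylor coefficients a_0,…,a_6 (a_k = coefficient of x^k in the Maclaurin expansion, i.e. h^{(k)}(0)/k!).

f: a_k = 4, 12, 18, 18, 27/2, 81/10, 81/20, …
Change of var in L_f (x↦r) gives L₀.
∫: right-multiply L₀ by Dx.
L = (-6 - 12·x)·Dx + Dx^2  (order 2).
h: a_k = 0, 4, 12, 32, 72, 144, 1296/5, …
ICs: h(0) = 0, h′(0) = 4.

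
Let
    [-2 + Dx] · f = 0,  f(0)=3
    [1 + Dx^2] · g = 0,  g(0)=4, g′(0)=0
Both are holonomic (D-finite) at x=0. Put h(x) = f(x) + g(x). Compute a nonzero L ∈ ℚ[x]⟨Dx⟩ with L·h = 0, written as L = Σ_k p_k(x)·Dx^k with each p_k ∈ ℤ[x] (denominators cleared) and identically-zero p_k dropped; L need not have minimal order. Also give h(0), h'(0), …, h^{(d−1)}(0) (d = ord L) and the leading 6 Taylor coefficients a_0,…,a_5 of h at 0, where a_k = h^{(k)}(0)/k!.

L = -2 + Dx - 2·Dx^2 + Dx^3  (order 3).
h: a_k = 7, 6, 4, 4, 13/6, 4/5, …
ICs: h(0) = 7, h′(0) = 6, h′′(0) = 8.

f: a_k = 3, 6, 6, 4, 2, 4/5, …
g: a_k = 4, 0, -2, 0, 1/6, 0, …
Sum ⇒ L₀ = lclm(L_f,L_g) in ℚ(x)⟨Dx⟩.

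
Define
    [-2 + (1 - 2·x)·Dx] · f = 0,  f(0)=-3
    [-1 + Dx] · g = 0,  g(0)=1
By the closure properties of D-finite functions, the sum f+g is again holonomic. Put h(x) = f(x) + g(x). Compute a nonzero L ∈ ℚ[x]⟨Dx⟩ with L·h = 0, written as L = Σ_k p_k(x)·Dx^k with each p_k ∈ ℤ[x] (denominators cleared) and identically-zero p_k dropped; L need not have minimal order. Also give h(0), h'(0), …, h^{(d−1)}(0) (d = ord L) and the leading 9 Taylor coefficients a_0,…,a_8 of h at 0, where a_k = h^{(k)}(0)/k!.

L = (-6 - 4·x) + (7 + 4·x - 4·x^2)·Dx + (-1 + 4·x^2)·Dx^2  (order 2).
h: a_k = -2, -5, -23/2, -143/6, -1151/24, -11519/120, -138239/720, -1935359/5040, -30965759/40320, …
ICs: h(0) = -2, h′(0) = -5.

f: a_k = -3, -6, -12, -24, -48, -96, -192, -384, -768, …
g: a_k = 1, 1, 1/2, 1/6, 1/24, 1/120, 1/720, 1/5040, 1/40320, …
L₀ := lclm(L_f,L_g); ord L₀ ≤ 1+1.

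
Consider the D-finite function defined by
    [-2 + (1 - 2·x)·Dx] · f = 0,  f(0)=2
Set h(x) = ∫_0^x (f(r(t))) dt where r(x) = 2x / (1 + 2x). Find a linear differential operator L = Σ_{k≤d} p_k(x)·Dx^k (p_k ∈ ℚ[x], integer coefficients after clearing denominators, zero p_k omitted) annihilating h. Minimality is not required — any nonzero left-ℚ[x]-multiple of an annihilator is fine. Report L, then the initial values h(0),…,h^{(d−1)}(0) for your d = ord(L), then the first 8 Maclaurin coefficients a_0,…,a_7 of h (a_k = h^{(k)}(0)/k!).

L = 4·Dx + (-1 + 4·x^2)·Dx^2  (order 2).
h: a_k = 0, 2, 4, 16/3, 8, 64/5, 64/3, 256/7, …
ICs: h(0) = 0, h′(0) = 2.

f: a_k = 2, 4, 8, 16, 32, 64, 128, 256, …
L₀ from L_f via x↦r, Dx↦r'^{-1}Dx.
h=∫h₀ ⇒ L = L₀·Dx.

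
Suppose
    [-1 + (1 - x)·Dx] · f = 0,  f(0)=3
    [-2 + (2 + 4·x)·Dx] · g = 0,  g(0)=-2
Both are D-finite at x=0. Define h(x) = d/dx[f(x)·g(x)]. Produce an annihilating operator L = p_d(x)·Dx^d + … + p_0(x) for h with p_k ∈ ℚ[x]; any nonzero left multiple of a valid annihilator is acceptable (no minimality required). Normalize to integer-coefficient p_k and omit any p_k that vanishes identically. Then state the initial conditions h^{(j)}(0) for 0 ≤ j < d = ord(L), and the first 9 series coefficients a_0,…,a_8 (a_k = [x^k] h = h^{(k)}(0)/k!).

f: a_k = 3, 3, 3, 3, 3, 3, 3, 3, 3, …
g: a_k = -2, -2, 1, -1, 5/4, -7/4, 21/8, -33/8, 429/64, …
L₀ := L_f ⊗_s L_g (sym. prod.), ord ≤ 1.
Derive L from L₀ (diff closure).
L = (3 + 12·x + 3·x^2) + (-2 - 3·x + 3·x^2 + 2·x^3)·Dx  (order 1).
h: a_k = -12, -18, -36, -33, -135/2, -135/4, -126, 135/8, -9045/32, …
ICs: h(0) = -12.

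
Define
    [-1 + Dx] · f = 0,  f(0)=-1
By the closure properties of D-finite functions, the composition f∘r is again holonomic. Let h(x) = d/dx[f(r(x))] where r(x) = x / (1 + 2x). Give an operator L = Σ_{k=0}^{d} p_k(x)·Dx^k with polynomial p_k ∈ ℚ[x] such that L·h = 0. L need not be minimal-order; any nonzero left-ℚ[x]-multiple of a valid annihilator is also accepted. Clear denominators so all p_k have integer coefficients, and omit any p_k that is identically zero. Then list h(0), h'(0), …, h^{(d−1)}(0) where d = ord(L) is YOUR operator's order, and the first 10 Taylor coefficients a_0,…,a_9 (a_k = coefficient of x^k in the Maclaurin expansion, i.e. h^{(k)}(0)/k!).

L = (-3 - 8·x) + (-1 - 4·x - 4·x^2)·Dx  (order 1).
h: a_k = -1, 3, -13/2, 71/6, -147/8, 2699/120, -9157/720, -68731/1680, 8443151/40320, -236126701/362880, …
ICs: h(0) = -1.

f: a_k = -1, -1, -1/2, -1/6, -1/24, -1/120, -1/720, -1/5040, -1/40320, -1/362880, …
f∘r: x↦r, Dx↦Dx/r' in L_f ⇒ L₀.
Derive L from L₀ (diff closure).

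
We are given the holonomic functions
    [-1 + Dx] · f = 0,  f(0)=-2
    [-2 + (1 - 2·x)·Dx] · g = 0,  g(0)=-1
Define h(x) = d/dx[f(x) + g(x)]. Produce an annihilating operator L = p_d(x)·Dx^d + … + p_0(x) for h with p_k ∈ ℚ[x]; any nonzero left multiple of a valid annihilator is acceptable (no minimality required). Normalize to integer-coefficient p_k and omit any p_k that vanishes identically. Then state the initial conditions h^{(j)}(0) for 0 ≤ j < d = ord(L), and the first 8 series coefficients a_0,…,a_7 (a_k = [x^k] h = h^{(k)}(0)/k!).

f: a_k = -2, -2, -1, -1/3, -1/12, -1/60, -1/360, -1/2520, …
g: a_k = -1, -2, -4, -8, -16, -32, -64, -128, …
L₀ := lclm(L_f,L_g); ord L₀ ≤ 1+1.
h=h₀': d/dx-closure on L₀ ⇒ L.
L = (20 + 8·x) + (-23 - 4·x + 4·x^2)·Dx + (3 - 4·x - 4·x^2)·Dx^2  (order 2).
h: a_k = -4, -10, -25, -193/3, -1921/12, -23041/60, -322561/360, -5160961/2520, …
ICs: h(0) = -4, h′(0) = -10.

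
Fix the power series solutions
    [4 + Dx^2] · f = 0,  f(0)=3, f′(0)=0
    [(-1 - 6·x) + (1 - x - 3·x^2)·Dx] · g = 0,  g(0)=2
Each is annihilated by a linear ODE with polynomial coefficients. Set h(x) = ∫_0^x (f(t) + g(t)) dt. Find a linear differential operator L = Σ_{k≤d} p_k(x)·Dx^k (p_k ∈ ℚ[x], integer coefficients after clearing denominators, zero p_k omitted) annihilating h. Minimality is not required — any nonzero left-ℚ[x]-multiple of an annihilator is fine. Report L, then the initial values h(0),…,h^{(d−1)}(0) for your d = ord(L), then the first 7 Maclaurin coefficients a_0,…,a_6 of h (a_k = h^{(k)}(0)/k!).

f: a_k = 3, 0, -6, 0, 2, 0, -4/15, …
g: a_k = 2, 2, 8, 14, 38, 80, 194, …
f+g: L₀ = lclm(L_f,L_g), ord ≤ 2+1.
Integrate: L := L₀·Dx.
L = (-92 - 608·x - 512·x^2 - 1104·x^3 - 360·x^4 - 432·x^5)·Dx + (24 - 4·x - 24·x^2 - 80·x^3 - 180·x^4 - 216·x^5 - 216·x^6)·Dx^2 + (-23 - 152·x - 128·x^2 - 276·x^3 - 90·x^4 - 108·x^5)·Dx^3 + (6 - x - 6·x^2 - 20·x^3 - 45·x^4 - 54·x^5 - 54·x^6)·Dx^4  (order 4).
h: a_k = 0, 5, 1, 2/3, 7/2, 8, 40/3, …
ICs: h(0) = 0, h′(0) = 5, h′′(0) = 2, h′′′(0) = 4.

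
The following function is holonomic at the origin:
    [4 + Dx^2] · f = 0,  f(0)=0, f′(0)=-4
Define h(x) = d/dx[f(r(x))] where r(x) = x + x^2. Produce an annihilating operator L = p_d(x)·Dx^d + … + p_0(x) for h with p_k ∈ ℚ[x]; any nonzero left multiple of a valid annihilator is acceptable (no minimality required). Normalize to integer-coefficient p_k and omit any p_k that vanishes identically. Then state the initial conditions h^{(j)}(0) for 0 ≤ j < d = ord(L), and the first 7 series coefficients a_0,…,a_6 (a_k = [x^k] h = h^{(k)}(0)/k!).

f: a_k = 0, -4, 0, 8/3, 0, -8/15, 0, …
Change of var in L_f (x↦r) gives L₀.
Derive L from L₀ (diff closure).
L = (16 + 32·x + 96·x^2 + 128·x^3 + 64·x^4) + (-6 - 12·x)·Dx + (1 + 4·x + 4·x^2)·Dx^2  (order 2).
h: a_k = -4, -8, 8, 32, 112/3, 0, -1664/45, …
ICs: h(0) = -4, h′(0) = -8.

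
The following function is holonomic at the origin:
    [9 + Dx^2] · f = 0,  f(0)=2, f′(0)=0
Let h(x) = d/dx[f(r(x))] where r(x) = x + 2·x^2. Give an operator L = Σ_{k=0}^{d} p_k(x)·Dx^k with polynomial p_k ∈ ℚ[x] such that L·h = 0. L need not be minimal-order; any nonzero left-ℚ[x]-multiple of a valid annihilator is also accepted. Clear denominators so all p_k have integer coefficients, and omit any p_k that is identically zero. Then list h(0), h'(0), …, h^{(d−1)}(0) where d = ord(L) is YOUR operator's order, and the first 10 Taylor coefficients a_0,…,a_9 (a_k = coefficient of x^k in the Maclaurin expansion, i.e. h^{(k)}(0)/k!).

f: a_k = 2, 0, -9, 0, 27/4, 0, -81/40, 0, 729/2240, 0, …
f∘r: x↦r, Dx↦Dx/r' in L_f ⇒ L₀.
Differentiate: ansatz ord ≤ ord L₀ ⇒ L.
L = (57 + 144·x + 864·x^2 + 2304·x^3 + 2304·x^4) + (-12 - 48·x)·Dx + (1 + 8·x + 16·x^2)·Dx^2  (order 2).
h: a_k = 0, -18, -108, -117, 270, 19197/20, 13419/10, -29511/280, -401679/140, -10070649/2240, …
ICs: h(0) = 0, h′(0) = -18.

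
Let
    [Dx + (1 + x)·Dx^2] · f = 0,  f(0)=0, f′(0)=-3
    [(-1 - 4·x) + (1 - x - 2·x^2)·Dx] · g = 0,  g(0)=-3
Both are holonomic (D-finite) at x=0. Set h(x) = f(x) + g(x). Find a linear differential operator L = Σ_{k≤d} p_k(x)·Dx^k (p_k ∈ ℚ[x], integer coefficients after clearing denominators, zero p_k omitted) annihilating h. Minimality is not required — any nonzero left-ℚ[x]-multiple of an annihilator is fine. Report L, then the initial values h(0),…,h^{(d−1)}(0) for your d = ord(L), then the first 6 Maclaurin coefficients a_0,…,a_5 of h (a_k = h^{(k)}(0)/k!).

L = (-42 - 144·x - 144·x^2 - 96·x^3)·Dx + (-28 - 172·x - 312·x^2 - 328·x^3 - 160·x^4)·Dx^2 + (7 + 14·x - 5·x^2 - 56·x^3 - 76·x^4 - 32·x^5)·Dx^3  (order 3).
h: a_k = -3, -6, -15/2, -16, -129/4, -318/5, …
ICs: h(0) = -3, h′(0) = -6, h′′(0) = -15.

f: a_k = 0, -3, 3/2, -1, 3/4, -3/5, …
g: a_k = -3, -3, -9, -15, -33, -63, …
f+g: L₀ = lclm(L_f,L_g), ord ≤ 2+1.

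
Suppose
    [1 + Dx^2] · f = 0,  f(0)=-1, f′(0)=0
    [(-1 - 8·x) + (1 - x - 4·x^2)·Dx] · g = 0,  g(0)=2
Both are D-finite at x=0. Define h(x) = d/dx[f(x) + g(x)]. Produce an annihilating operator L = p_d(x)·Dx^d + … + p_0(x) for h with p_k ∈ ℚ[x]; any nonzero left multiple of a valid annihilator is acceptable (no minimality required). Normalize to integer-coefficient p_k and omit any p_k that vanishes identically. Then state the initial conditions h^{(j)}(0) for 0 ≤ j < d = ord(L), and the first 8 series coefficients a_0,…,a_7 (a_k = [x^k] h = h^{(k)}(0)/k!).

f: a_k = -1, 0, 1/2, 0, -1/24, 0, 1/720, 0, …
g: a_k = 2, 2, 10, 18, 58, 130, 362, 882, …
h₀=f+g: left-lcm gives L₀, ord ≤ 3.
h=h₀': d/dx-closure on L₀ ⇒ L.
L = (706 + 4324·x + 19178·x^2 + 15080·x^3 + 30400·x^4 + 1152·x^5 + 1536·x^6) + (-55 - 431·x + 153·x^2 + 1009·x^3 + 3620·x^4 + 5904·x^5 + 448·x^6 + 512·x^7)·Dx + (706 + 4324·x + 19178·x^2 + 15080·x^3 + 30400·x^4 + 1152·x^5 + 1536·x^6)·Dx^2 + (-55 - 431·x + 153·x^2 + 1009·x^3 + 3620·x^4 + 5904·x^5 + 448·x^6 + 512·x^7)·Dx^3  (order 3).
h: a_k = 2, 21, 54, 1391/6, 650, 260641/120, 6174, 93945599/5040, …
ICs: h(0) = 2, h′(0) = 21, h′′(0) = 108.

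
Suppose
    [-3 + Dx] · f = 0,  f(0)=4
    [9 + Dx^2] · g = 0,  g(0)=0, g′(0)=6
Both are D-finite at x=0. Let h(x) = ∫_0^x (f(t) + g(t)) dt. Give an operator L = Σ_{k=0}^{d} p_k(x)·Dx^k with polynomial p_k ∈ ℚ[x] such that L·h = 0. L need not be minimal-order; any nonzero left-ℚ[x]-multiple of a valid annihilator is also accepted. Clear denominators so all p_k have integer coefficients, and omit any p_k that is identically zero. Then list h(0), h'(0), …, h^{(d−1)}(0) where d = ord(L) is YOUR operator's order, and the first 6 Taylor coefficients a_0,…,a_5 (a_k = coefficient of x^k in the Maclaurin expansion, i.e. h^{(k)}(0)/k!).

L = -27·Dx + 9·Dx^2 - 3·Dx^3 + Dx^4  (order 4).
h: a_k = 0, 4, 9, 6, 9/4, 27/10, …
ICs: h(0) = 0, h′(0) = 4, h′′(0) = 18, h′′′(0) = 36.

f: a_k = 4, 12, 18, 18, 27/2, 81/10, …
g: a_k = 0, 6, 0, -9, 0, 81/20, …
Sum ⇒ L₀ = lclm(L_f,L_g) in ℚ(x)⟨Dx⟩.
Integrate: L := L₀·Dx.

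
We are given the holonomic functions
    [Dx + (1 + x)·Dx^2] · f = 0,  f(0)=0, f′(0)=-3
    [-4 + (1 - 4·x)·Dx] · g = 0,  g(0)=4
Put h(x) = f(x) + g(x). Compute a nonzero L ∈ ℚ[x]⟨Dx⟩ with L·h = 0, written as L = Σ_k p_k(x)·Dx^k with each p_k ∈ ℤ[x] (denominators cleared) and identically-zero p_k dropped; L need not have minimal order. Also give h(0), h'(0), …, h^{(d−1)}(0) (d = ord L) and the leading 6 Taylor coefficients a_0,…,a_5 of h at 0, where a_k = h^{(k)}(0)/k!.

f: a_k = 0, -3, 3/2, -1, 3/4, -3/5, …
g: a_k = 4, 16, 64, 256, 1024, 4096, …
Weyl lclm of L_f,L_g ⇒ L₀ (ord ≤ 3).
L = (-112 - 32·x)·Dx + (-94 - 208·x - 64·x^2)·Dx^2 + (9 - 23·x - 48·x^2 - 16·x^3)·Dx^3  (order 3).
h: a_k = 4, 13, 131/2, 255, 4099/4, 20477/5, …
ICs: h(0) = 4, h′(0) = 13, h′′(0) = 131.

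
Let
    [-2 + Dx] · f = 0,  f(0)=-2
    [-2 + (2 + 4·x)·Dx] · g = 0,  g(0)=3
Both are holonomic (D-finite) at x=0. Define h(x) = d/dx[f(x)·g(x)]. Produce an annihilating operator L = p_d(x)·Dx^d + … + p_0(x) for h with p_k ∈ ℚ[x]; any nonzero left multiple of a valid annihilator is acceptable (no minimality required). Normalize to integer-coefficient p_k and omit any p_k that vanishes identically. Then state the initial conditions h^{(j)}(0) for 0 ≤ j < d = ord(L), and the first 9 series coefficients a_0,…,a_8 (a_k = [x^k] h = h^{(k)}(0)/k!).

f: a_k = -2, -4, -4, -8/3, -4/3, -8/15, -8/45, -16/315, -4/315, …
g: a_k = 3, 3, -3/2, 3/2, -15/8, 21/8, -63/16, 99/16, -1287/128, …
f·g: L₀ = L_f ⊗_s L_g, ord ≤ 1·1.
h=h₀': d/dx-closure on L₀ ⇒ L.
L = (7 + 24·x + 16·x^2) + (-3 - 10·x - 8·x^2)·Dx  (order 1).
h: a_k = -18, -42, -51, -33, -107/4, 89/20, -1123/40, 39551/840, -88853/960, …
ICs: h(0) = -18.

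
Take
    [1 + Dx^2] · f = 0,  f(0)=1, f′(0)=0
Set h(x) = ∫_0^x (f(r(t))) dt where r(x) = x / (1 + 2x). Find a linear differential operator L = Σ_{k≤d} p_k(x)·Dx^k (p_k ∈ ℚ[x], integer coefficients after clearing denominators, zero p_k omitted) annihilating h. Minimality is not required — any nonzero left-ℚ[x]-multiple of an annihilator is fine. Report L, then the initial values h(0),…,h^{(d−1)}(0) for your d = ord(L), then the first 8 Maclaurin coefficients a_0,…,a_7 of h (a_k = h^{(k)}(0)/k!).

L = Dx + (4 + 24·x + 48·x^2 + 32·x^3)·Dx^2 + (1 + 8·x + 24·x^2 + 32·x^3 + 16·x^4)·Dx^3  (order 3).
h: a_k = 0, 1, 0, -1/6, 1/2, -143/120, 47/18, -3943/720, …
ICs: h(0) = 0, h′(0) = 1, h′′(0) = 0.

f: a_k = 1, 0, -1/2, 0, 1/24, 0, -1/720, 0, …
Change of var in L_f (x↦r) gives L₀.
h=∫h₀ ⇒ L = L₀·Dx.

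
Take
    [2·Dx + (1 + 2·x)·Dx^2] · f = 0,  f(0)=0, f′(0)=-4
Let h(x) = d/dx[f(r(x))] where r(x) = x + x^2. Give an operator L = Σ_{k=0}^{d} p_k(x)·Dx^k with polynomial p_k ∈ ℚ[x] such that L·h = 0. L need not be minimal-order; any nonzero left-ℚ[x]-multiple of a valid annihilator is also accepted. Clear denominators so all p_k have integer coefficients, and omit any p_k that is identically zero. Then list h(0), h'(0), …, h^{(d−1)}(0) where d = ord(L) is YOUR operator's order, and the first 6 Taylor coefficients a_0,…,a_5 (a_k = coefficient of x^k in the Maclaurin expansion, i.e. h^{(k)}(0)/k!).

L = (4·x + 4·x^2) + (1 + 4·x + 6·x^2 + 4·x^3)·Dx  (order 1).
h: a_k = -4, 0, 8, -16, 16, 0, …
ICs: h(0) = -4.

f: a_k = 0, -4, 4, -16/3, 8, -64/5, …
h₀=f(r): pull back L_f along r ⇒ L₀.
Derive L from L₀ (diff closure).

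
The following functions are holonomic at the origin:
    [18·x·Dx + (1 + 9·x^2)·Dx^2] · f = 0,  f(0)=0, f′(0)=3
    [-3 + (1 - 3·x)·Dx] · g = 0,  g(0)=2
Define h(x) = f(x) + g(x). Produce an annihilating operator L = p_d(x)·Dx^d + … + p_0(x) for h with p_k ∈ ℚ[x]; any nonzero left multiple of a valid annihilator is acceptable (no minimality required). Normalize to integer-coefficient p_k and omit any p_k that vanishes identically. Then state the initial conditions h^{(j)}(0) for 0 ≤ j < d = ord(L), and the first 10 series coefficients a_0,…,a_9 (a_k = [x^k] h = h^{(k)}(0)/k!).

L = (18 - 216·x - 486·x^2)·Dx + (-12 + 18·x - 108·x^2 - 486·x^3)·Dx^2 + (1 - 81·x^4)·Dx^3  (order 3).
h: a_k = 2, 9, 18, 45, 162, 2673/5, 1458, 28431/7, 13122, 41553, …
ICs: h(0) = 2, h′(0) = 9, h′′(0) = 36.

f: a_k = 0, 3, 0, -9, 0, 243/5, 0, -2187/7, 0, 2187, …
g: a_k = 2, 6, 18, 54, 162, 486, 1458, 4374, 13122, 39366, …
h₀=f+g: left-lcm gives L₀, ord ≤ 3.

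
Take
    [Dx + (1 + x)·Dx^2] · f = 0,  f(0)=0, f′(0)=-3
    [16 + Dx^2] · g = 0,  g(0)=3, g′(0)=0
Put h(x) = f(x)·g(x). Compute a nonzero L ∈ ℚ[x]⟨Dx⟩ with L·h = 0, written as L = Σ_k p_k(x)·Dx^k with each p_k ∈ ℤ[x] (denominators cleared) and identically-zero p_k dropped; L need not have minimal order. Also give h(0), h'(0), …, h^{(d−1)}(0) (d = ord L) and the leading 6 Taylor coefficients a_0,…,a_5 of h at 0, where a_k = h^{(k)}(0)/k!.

L = (15072 + 62976·x + 97024·x^2 + 65536·x^3 + 16384·x^4) + (1984 + 6080·x + 6144·x^2 + 2048·x^3)·Dx + (1950 + 8000·x + 12192·x^2 + 8192·x^3 + 2048·x^4)·Dx^2 + (124 + 380·x + 384·x^2 + 128·x^3)·Dx^3 + (63 + 254·x + 383·x^2 + 256·x^3 + 64·x^4)·Dx^4  (order 4).
h: a_k = 0, -9, 9/2, 69, -135/4, -369/5, …
ICs: h(0) = 0, h′(0) = -9, h′′(0) = 9, h′′′(0) = 414.

f: a_k = 0, -3, 3/2, -1, 3/4, -3/5, …
g: a_k = 3, 0, -24, 0, 32, 0, …
L₀ := L_f ⊗_s L_g (sym. prod.), ord ≤ 4.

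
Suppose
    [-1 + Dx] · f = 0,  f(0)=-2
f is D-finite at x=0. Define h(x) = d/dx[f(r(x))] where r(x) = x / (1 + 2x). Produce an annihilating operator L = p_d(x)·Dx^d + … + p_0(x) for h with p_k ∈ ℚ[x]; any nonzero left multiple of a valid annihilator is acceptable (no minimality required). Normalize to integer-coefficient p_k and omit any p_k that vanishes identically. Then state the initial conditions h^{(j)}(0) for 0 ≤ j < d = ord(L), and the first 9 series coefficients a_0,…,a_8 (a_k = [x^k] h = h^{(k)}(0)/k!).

L = (-3 - 8·x) + (-1 - 4·x - 4·x^2)·Dx  (order 1).
h: a_k = -2, 6, -13, 71/3, -147/4, 2699/60, -9157/360, -68731/840, 8443151/20160, …
ICs: h(0) = -2.

f: a_k = -2, -2, -1, -1/3, -1/12, -1/60, -1/360, -1/2520, -1/20160, …
f∘r: x↦r, Dx↦Dx/r' in L_f ⇒ L₀.
Differentiate: ansatz ord ≤ ord L₀ ⇒ L.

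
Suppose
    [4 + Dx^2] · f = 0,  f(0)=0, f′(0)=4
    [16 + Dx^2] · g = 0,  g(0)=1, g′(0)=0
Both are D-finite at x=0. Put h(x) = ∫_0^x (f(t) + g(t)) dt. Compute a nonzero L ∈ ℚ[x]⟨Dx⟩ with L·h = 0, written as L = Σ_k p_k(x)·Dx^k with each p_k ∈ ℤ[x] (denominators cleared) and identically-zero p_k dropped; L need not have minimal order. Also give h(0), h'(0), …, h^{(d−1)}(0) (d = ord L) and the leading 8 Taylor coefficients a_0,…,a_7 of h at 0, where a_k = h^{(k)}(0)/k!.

f: a_k = 0, 4, 0, -8/3, 0, 8/15, 0, -16/315, …
g: a_k = 1, 0, -8, 0, 32/3, 0, -256/45, 0, …
f+g: L₀ = lclm(L_f,L_g), ord ≤ 2+2.
h=∫₀ˣh₀: take L = L₀·Dx.
L = 64·Dx + 20·Dx^3 + Dx^5  (order 5).
h: a_k = 0, 1, 2, -8/3, -2/3, 32/15, 4/45, -256/315, …
ICs: h(0) = 0, h′(0) = 1, h′′(0) = 4, h′′′(0) = -16, h′′′′(0) = -16.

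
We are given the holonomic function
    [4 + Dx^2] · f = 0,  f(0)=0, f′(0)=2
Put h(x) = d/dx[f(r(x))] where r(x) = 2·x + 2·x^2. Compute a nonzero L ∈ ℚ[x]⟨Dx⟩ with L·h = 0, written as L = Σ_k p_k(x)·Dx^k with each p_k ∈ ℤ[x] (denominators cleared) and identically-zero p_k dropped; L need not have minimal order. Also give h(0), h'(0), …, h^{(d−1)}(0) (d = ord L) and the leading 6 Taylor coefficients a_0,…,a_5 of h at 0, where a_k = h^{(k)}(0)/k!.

L = (28 + 128·x + 384·x^2 + 512·x^3 + 256·x^4) + (-6 - 12·x)·Dx + (1 + 4·x + 4·x^2)·Dx^2  (order 2).
h: a_k = 4, 8, -32, -128, -352/3, 192, …
ICs: h(0) = 4, h′(0) = 8.

f: a_k = 0, 2, 0, -4/3, 0, 4/15, …
L₀ from L_f via x↦r, Dx↦r'^{-1}Dx.
h₀' ⇒ L via d/dx closure of L₀.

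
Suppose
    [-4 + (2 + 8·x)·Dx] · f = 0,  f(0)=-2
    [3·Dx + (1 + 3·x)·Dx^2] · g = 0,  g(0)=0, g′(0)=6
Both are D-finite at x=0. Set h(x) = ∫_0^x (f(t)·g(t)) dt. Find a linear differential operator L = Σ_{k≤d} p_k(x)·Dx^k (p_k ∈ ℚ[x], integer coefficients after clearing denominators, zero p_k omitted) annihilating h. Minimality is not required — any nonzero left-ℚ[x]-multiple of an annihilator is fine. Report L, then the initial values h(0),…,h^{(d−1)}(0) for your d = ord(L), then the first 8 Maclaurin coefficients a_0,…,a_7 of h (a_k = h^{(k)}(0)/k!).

L = (6 + 12·x)·Dx + (-1 - 4·x)·Dx^2 + (1 + 11·x + 40·x^2 + 48·x^3)·Dx^3  (order 3).
h: a_k = 0, 0, -6, -2, 6, -15, 193/5, -3624/35, …
ICs: h(0) = 0, h′(0) = 0, h′′(0) = -12.

f: a_k = -2, -4, 4, -8, 20, -56, 168, -528, …
g: a_k = 0, 6, -9, 18, -81/2, 486/5, -243, 4374/7, …
Sym-product of L_f,L_g gives L₀ (≤ ord 2).
h=∫₀ˣh₀: take L = L₀·Dx.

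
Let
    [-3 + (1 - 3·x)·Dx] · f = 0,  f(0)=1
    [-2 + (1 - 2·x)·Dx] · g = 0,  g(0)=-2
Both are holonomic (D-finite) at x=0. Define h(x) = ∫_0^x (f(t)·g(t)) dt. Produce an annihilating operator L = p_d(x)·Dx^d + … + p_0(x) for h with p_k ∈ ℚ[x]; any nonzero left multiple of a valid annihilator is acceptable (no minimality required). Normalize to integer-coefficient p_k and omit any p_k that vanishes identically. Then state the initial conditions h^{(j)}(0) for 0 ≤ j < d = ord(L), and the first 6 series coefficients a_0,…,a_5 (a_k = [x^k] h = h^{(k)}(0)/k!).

L = (-5 + 12·x)·Dx + (1 - 5·x + 6·x^2)·Dx^2  (order 2).
h: a_k = 0, -2, -5, -38/3, -65/2, -422/5, …
ICs: h(0) = 0, h′(0) = -2.

f: a_k = 1, 3, 9, 27, 81, 243, …
g: a_k = -2, -4, -8, -16, -32, -64, …
L₀ := L_f ⊗_s L_g (sym. prod.), ord ≤ 1.
h=∫₀ˣh₀: take L = L₀·Dx.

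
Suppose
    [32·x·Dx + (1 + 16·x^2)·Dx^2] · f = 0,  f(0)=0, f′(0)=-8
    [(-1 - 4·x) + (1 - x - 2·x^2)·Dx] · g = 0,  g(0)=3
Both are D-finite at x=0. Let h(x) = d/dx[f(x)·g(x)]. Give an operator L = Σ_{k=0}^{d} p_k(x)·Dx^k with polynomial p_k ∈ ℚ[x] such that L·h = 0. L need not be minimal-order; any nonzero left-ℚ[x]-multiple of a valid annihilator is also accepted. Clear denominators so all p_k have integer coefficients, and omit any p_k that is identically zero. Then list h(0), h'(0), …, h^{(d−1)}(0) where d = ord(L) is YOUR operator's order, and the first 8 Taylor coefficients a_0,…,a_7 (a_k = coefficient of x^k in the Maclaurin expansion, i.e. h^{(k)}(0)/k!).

f: a_k = 0, -8, 0, 128/3, 0, -2048/5, 0, 32768/7, …
g: a_k = 3, 3, 9, 15, 33, 63, 129, 255, …
f·g: L₀ = L_f ⊗_s L_g, ord ≤ 2·1.
h₀' ⇒ L via d/dx closure of L₀.
L = (-36 + 2880·x^2 + 6144·x^3 + 18432·x^4) + (11 + 60·x - 144·x^2 - 64·x^3 + 6144·x^4 + 12288·x^5)·Dx + (-1 - 7·x - 54·x^2 - 48·x^3 - 512·x^4 + 1024·x^5 + 1536·x^6)·Dx^2  (order 2).
h: a_k = -24, -48, 168, 32, -5544, -32784/5, 375656/5, 478656/7, …
ICs: h(0) = -24, h′(0) = -48.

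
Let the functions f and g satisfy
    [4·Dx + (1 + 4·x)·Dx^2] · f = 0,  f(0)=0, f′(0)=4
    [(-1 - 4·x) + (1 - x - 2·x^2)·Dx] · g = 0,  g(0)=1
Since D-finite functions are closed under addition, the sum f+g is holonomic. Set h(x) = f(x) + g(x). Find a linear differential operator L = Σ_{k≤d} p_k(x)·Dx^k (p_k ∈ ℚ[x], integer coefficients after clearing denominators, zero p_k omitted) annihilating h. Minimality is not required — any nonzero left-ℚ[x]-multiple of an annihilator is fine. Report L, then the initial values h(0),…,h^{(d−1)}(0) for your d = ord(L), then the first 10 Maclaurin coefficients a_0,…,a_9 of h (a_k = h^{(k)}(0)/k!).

L = (-156 - 624·x - 1440·x^2 - 768·x^3 - 768·x^4)·Dx + (1 - 160·x - 1064·x^2 - 1952·x^3 - 1600·x^4 - 1280·x^5)·Dx^2 + (5 + 39·x + 66·x^2 - 80·x^3 - 240·x^4 - 384·x^5 - 256·x^6)·Dx^3  (order 3).
h: a_k = 1, 5, -5, 79/3, -53, 1129/5, -1919/3, 16979/7, -8021, 265213/9, …
ICs: h(0) = 1, h′(0) = 5, h′′(0) = -10.

f: a_k = 0, 4, -8, 64/3, -64, 1024/5, -2048/3, 16384/7, -8192, 262144/9, …
g: a_k = 1, 1, 3, 5, 11, 21, 43, 85, 171, 341, …
f+g: L₀ = lclm(L_f,L_g), ord ≤ 2+1.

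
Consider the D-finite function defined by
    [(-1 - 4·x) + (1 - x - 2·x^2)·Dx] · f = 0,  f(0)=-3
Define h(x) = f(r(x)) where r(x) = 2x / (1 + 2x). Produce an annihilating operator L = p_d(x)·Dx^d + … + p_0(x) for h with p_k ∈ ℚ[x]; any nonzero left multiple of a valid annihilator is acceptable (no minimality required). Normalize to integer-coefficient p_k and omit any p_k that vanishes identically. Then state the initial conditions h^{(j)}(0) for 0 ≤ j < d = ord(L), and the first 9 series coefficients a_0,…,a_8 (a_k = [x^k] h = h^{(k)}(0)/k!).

f: a_k = -3, -3, -9, -15, -33, -63, -129, -255, -513, …
h₀=f(r): pull back L_f along r ⇒ L₀.
L = (2 + 20·x) + (-1 - 4·x + 4·x^2 + 16·x^3)·Dx  (order 1).
h: a_k = -3, -6, -24, 0, -192, 384, -2304, 7680, -33792, …
ICs: h(0) = -3.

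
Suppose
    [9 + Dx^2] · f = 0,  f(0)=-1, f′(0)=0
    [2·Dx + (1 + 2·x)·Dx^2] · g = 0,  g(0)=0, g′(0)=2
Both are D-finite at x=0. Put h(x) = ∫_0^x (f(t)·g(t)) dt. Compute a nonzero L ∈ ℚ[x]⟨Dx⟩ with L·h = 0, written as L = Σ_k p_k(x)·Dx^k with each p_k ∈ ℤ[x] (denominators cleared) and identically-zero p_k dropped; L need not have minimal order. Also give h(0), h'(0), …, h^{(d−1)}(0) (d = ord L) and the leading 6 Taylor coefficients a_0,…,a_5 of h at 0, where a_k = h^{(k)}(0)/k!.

L = (63 + 1053·x + 3969·x^2 + 5832·x^3 + 2916·x^4)·Dx + (63 + 450·x + 972·x^2 + 648·x^3)·Dx^2 + (25 + 270·x + 918·x^2 + 1296·x^3 + 648·x^4)·Dx^3 + (7 + 50·x + 108·x^2 + 72·x^3)·Dx^4 + (2 + 17·x + 53·x^2 + 72·x^3 + 36·x^4)·Dx^5  (order 5).
h: a_k = 0, 0, -1, 2/3, 19/12, -1, …
ICs: h(0) = 0, h′(0) = 0, h′′(0) = -2, h′′′(0) = 4, h′′′′(0) = 38.

f: a_k = -1, 0, 9/2, 0, -27/8, 0, …
g: a_k = 0, 2, -2, 8/3, -4, 32/5, …
h₀=f·g: eliminate ⇒ L₀, order ≤ 2·2.
Integrate: L := L₀·Dx.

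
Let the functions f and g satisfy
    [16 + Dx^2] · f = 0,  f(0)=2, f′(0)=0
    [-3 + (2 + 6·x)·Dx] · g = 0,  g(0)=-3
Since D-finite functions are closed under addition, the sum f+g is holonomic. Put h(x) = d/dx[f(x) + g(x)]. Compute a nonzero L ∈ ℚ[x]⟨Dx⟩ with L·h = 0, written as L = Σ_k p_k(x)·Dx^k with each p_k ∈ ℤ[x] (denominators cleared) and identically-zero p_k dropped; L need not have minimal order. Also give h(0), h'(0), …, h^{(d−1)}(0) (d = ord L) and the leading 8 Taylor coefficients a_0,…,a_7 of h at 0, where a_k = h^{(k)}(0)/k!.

L = (-9552 - 18432·x - 27648·x^2) + (-2912 - 21024·x - 55296·x^2 - 55296·x^3)·Dx + (-597 - 1152·x - 1728·x^2)·Dx^2 + (-182 - 1314·x - 3456·x^2 - 3456·x^3)·Dx^3  (order 3).
h: a_k = -9/2, -101/4, -243/16, 11837/96, -25515/256, 1542427/7680, -1515591/2048, 2693416637/1290240, …
ICs: h(0) = -9/2, h′(0) = -101/4, h′′(0) = -243/8.

f: a_k = 2, 0, -16, 0, 64/3, 0, -512/45, 0, …
g: a_k = -3, -9/2, 27/8, -81/16, 1215/128, -5103/256, 45927/1024, -216513/2048, …
Sum ⇒ L₀ = lclm(L_f,L_g) in ℚ(x)⟨Dx⟩.
h=h₀': d/dx-closure on L₀ ⇒ L.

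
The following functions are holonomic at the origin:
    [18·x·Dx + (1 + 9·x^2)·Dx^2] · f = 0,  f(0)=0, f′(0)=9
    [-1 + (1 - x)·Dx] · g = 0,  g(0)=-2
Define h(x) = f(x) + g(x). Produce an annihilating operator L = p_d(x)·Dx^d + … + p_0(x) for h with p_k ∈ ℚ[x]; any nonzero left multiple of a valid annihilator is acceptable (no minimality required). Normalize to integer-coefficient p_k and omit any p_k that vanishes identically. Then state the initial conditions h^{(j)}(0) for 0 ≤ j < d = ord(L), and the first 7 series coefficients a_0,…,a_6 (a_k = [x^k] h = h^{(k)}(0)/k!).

L = (18 - 72·x - 486·x^2)·Dx + (-12 + 18·x + 180·x^2 - 486·x^3)·Dx^2 + (1 + 8·x + 72·x^3 - 81·x^4)·Dx^3  (order 3).
h: a_k = -2, 7, -2, -29, -2, 719/5, -2, …
ICs: h(0) = -2, h′(0) = 7, h′′(0) = -4.

f: a_k = 0, 9, 0, -27, 0, 729/5, 0, …
g: a_k = -2, -2, -2, -2, -2, -2, -2, …
Sum ⇒ L₀ = lclm(L_f,L_g) in ℚ(x)⟨Dx⟩.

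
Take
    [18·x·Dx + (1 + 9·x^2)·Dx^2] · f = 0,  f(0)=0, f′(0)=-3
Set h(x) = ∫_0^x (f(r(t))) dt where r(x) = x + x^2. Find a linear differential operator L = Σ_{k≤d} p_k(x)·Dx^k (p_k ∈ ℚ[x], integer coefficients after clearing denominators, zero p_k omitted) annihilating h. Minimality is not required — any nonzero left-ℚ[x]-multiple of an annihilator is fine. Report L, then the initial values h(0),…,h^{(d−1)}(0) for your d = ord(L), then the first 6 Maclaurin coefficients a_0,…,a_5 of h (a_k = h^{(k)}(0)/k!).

L = (-2 + 18·x + 72·x^2 + 108·x^3 + 54·x^4)·Dx^2 + (1 + 2·x + 9·x^2 + 36·x^3 + 45·x^4 + 18·x^5)·Dx^3  (order 3).
h: a_k = 0, 0, -3/2, -1, 9/4, 27/5, …
ICs: h(0) = 0, h′(0) = 0, h′′(0) = -3.

f: a_k = 0, -3, 0, 9, 0, -243/5, …
f∘r: x↦r, Dx↦Dx/r' in L_f ⇒ L₀.
h=∫h₀ ⇒ L = L₀·Dx.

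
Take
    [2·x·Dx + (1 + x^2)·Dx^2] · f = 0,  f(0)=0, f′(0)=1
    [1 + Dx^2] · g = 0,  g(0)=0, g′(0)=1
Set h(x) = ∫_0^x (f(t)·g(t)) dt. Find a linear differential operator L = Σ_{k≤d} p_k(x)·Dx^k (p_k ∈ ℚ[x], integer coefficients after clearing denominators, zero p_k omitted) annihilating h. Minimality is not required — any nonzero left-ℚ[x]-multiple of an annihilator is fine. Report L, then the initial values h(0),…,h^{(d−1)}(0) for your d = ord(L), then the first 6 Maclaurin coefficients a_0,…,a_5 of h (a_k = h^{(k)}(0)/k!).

f: a_k = 0, 1, 0, -1/3, 0, 1/5, …
g: a_k = 0, 1, 0, -1/6, 0, 1/120, …
f·g: L₀ = L_f ⊗_s L_g, ord ≤ 2·2.
∫: right-multiply L₀ by Dx.
L = (10 + 26·x^2 + 11·x^4 + 4·x^6 + x^8)·Dx + (12·x + 20·x^3 + 12·x^5 + 4·x^7)·Dx^2 + (12 + 32·x^2 + 18·x^4 + 8·x^6 + 2·x^8)·Dx^3 + (12·x + 20·x^3 + 12·x^5 + 4·x^7)·Dx^4 + (2 + 6·x^2 + 7·x^4 + 4·x^6 + x^8)·Dx^5  (order 5).
h: a_k = 0, 0, 0, 1/3, 0, -1/10, …
ICs: h(0) = 0, h′(0) = 0, h′′(0) = 0, h′′′(0) = 2, h′′′′(0) = 0.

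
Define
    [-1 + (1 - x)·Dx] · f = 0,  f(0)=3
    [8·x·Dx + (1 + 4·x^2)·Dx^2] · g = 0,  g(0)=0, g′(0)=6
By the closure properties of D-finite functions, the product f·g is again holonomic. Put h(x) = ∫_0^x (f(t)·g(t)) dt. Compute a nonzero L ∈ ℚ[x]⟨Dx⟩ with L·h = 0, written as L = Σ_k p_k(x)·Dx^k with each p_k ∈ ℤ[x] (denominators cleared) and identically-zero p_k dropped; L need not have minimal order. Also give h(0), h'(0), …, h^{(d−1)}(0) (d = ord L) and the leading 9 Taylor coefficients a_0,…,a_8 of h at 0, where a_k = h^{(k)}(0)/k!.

L = 8·x·Dx + (2 - 8·x + 16·x^2)·Dx^2 + (-1 + x - 4·x^2 + 4·x^3)·Dx^3  (order 3).
h: a_k = 0, 0, 9, 6, -3/2, -6/5, 43/5, 258/35, -1977/140, …
ICs: h(0) = 0, h′(0) = 0, h′′(0) = 18.

f: a_k = 3, 3, 3, 3, 3, 3, 3, 3, 3, …
g: a_k = 0, 6, 0, -8, 0, 96/5, 0, -384/7, 0, …
h₀=f·g: eliminate ⇒ L₀, order ≤ 1·2.
h=∫h₀ ⇒ L = L₀·Dx.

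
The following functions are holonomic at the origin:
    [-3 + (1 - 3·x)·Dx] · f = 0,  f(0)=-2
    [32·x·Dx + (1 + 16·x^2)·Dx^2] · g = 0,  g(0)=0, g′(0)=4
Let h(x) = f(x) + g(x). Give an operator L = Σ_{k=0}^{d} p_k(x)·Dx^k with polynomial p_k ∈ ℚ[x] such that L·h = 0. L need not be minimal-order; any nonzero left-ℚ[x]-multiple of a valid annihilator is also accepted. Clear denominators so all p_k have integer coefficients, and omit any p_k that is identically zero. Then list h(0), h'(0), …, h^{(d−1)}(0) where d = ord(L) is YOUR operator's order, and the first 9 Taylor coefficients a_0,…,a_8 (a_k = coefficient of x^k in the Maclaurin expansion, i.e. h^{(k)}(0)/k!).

f: a_k = -2, -6, -18, -54, -162, -486, -1458, -4374, -13122, …
g: a_k = 0, 4, 0, -64/3, 0, 1024/5, 0, -16384/7, 0, …
Sum ⇒ L₀ = lclm(L_f,L_g) in ℚ(x)⟨Dx⟩.
L = (-96 + 1152·x + 4608·x^2)·Dx + (43 - 96·x + 240·x^2 + 4608·x^3)·Dx^2 + (-3 - 7·x - 112·x^3 + 768·x^4)·Dx^3  (order 3).
h: a_k = -2, -2, -18, -226/3, -162, -1406/5, -1458, -47002/7, -13122, …
ICs: h(0) = -2, h′(0) = -2, h′′(0) = -36.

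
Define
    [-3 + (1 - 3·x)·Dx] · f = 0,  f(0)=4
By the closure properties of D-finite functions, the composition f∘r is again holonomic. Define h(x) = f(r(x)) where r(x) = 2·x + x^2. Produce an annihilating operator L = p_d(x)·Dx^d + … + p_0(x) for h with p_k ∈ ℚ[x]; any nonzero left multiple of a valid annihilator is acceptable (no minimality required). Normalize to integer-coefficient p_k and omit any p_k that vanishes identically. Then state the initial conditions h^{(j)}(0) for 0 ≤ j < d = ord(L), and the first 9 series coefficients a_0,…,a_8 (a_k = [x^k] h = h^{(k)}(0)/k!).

f: a_k = 4, 12, 36, 108, 324, 972, 2916, 8748, 26244, …
f∘r: x↦r, Dx↦Dx/r' in L_f ⇒ L₀.
L = (6 + 6·x) + (-1 + 6·x + 3·x^2)·Dx  (order 1).
h: a_k = 4, 24, 156, 1008, 6516, 42120, 272268, 1759968, 11376612, …
ICs: h(0) = 4.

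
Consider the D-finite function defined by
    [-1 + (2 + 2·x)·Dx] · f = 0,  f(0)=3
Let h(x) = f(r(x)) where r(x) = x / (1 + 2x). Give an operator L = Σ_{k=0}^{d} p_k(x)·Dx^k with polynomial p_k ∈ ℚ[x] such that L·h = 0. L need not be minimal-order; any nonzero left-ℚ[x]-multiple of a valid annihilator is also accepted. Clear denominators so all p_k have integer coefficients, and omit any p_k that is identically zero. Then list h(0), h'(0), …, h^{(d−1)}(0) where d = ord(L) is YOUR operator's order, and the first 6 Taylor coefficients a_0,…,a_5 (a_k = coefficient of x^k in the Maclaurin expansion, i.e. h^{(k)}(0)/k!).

f: a_k = 3, 3/2, -3/8, 3/16, -15/128, 21/256, …
Change of var in L_f (x↦r) gives L₀.
L = -1 + (2 + 10·x + 12·x^2)·Dx  (order 1).
h: a_k = 3, 3/2, -27/8, 123/16, -2271/128, 10629/256, …
ICs: h(0) = 3.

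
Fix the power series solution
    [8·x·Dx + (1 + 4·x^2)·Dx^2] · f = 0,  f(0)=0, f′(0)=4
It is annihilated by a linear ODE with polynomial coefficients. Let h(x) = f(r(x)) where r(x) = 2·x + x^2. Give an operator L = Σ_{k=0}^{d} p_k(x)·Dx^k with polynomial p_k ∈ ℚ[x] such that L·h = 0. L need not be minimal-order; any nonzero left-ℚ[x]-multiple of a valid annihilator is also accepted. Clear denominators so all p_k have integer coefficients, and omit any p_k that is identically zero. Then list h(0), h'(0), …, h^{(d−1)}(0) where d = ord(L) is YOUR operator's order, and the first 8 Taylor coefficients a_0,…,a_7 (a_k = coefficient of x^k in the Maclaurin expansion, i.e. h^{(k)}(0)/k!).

f: a_k = 0, 4, 0, -16/3, 0, 64/5, 0, -256/7, …
L₀ from L_f via x↦r, Dx↦r'^{-1}Dx.
L = (-1 + 32·x + 64·x^2 + 48·x^3 + 12·x^4)·Dx + (1 + x + 16·x^2 + 32·x^3 + 20·x^4 + 4·x^5)·Dx^2  (order 2).
h: a_k = 0, 8, 4, -128/3, -64, 1888/5, 3056/3, -25600/7, …
ICs: h(0) = 0, h′(0) = 8.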